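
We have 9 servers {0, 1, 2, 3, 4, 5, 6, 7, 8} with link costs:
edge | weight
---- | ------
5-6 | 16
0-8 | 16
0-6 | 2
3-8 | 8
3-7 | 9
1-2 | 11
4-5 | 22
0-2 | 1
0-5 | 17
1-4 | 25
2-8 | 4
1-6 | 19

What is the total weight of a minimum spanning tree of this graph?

Prim's algorithm from 3:
Step 1: cheapest edge leaving the tree is 3-8 (8); add 8.
Step 2: cheapest edge leaving the tree is 2-8 (4); add 2.
Step 3: cheapest edge leaving the tree is 0-2 (1); add 0.
Step 4: cheapest edge leaving the tree is 0-6 (2); add 6.
Step 5: cheapest edge leaving the tree is 3-7 (9); add 7.
Step 6: cheapest edge leaving the tree is 1-2 (11); add 1.
Step 7: cheapest edge leaving the tree is 5-6 (16); add 5.
Step 8: cheapest edge leaving the tree is 4-5 (22); add 4.
MST edges: 3-8, 2-8, 0-2, 0-6, 3-7, 1-2, 5-6, 4-5; total weight 8+4+1+2+9+11+16+22 = 73.

73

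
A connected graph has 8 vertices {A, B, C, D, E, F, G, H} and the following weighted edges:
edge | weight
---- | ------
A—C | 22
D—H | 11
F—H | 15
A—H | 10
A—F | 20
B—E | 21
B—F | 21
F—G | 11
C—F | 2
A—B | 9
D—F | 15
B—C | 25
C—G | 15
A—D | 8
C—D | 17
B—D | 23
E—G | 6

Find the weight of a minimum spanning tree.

Prim, starting at D.
Step 1: cheapest edge leaving the tree is A—D (8); add A.
Step 2: cheapest edge leaving the tree is A—B (9); add B.
Step 3: cheapest edge leaving the tree is A—H (10); add H.
Step 4: cheapest edge leaving the tree is D—F (15); add F.
Step 5: cheapest edge leaving the tree is C—F (2); add C.
Step 6: cheapest edge leaving the tree is F—G (11); add G.
Step 7: cheapest edge leaving the tree is E—G (6); add E.
MST edges: A—D, A—B, A—H, D—F, C—F, F—G, E—G; total weight 8+9+10+15+2+11+6 = 61.

61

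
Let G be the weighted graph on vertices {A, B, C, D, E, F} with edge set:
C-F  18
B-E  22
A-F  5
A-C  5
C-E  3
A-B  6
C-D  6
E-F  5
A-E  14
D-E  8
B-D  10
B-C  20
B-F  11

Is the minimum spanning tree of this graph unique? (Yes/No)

Kruskal: consider edges lightest-first.
C-E (3): add — endpoints in different components.
A-C (5): add — endpoints in different components.
A-F (5): add — endpoints in different components.
E-F (5): skip — E and F already connected.
A-B (6): add — endpoints in different components.
C-D (6): add — endpoints in different components.
Non-tree edge E-F has weight 5, equal to the heaviest edge on its tree cycle — swapping gives another MST of the same weight. Not unique.

No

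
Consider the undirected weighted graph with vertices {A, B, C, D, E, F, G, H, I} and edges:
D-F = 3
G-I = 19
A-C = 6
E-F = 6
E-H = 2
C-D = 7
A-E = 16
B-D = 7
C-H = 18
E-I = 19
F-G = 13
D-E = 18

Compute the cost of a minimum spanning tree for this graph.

Grow the tree from B using Prim:
Step 1: cheapest edge leaving the tree is B-D (7); add D.
Step 2: cheapest edge leaving the tree is D-F (3); add F.
Step 3: cheapest edge leaving the tree is E-F (6); add E.
Step 4: cheapest edge leaving the tree is E-H (2); add H.
Step 5: cheapest edge leaving the tree is C-D (7); add C.
Step 6: cheapest edge leaving the tree is A-C (6); add A.
Step 7: cheapest edge leaving the tree is F-G (13); add G.
Step 8: cheapest edge leaving the tree is E-I (19); add I.
MST edges: B-D, D-F, E-F, E-H, C-D, A-C, F-G, E-I; total weight 7+3+6+2+7+6+13+19 = 63.

63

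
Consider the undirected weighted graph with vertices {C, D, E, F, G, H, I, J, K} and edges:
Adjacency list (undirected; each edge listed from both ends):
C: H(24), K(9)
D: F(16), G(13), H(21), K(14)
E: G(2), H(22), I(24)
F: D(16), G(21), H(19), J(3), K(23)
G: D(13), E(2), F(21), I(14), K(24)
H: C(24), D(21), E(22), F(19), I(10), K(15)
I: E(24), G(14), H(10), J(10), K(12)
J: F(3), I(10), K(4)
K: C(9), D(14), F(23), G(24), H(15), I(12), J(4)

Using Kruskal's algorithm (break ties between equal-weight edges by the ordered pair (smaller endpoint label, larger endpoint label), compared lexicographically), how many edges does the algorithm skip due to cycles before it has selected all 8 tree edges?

1

Sort edges by weight, then run Kruskal:
E–G (2): add — endpoints in different components.
F–J (3): add — endpoints in different components.
J–K (4): add — endpoints in different components.
C–K (9): add — endpoints in different components.
H–I (10): add — endpoints in different components.
I–J (10): add — endpoints in different components.
I–K (12): skip — I and K already connected.
D–G (13): add — endpoints in different components.
D–K (14): add — endpoints in different components.
Edges rejected before the tree was complete: 1.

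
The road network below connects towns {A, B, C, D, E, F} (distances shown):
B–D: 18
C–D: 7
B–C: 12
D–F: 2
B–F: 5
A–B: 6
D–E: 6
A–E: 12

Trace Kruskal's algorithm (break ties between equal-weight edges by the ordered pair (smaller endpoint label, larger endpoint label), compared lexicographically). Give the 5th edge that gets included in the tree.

Kruskal: consider edges lightest-first.
D–F (2): add. Components now {A} {B} {C} {D,F} {E}
B–F (5): add. Components now {A} {B,D,F} {C} {E}
A–B (6): add. Components now {A,B,D,F} {C} {E}
D–E (6): add. Components now {A,B,D,E,F} {C}
C–D (7): add. Components now {A,B,C,D,E,F}
The 5th edge added is C–D.

C-D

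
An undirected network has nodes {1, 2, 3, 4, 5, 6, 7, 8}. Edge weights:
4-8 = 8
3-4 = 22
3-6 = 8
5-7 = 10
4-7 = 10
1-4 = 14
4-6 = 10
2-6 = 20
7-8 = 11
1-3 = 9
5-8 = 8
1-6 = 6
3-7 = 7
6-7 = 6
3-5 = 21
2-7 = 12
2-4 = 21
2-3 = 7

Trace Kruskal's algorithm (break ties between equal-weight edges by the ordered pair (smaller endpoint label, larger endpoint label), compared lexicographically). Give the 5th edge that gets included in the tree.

Sort edges by weight, then run Kruskal:
1-6 (6): add — endpoints in different components.
6-7 (6): add — endpoints in different components.
2-3 (7): add — endpoints in different components.
3-7 (7): add — endpoints in different components.
3-6 (8): skip — 3 and 6 already connected.
4-8 (8): add — endpoints in different components.
5-8 (8): add — endpoints in different components.
1-3 (9): skip — 1 and 3 already connected.
4-6 (10): add — endpoints in different components.
The 5th edge added is 4-8.

4-8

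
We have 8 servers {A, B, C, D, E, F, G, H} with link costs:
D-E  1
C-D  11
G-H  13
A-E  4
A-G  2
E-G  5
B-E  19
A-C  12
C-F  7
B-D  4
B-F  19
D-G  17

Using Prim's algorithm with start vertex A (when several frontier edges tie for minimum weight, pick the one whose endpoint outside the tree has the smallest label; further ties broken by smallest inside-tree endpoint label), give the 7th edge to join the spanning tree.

G-H

Prim, starting at A.
Step 1: cheapest edge leaving the tree is A-G (2); add G.
Step 2: cheapest edge leaving the tree is A-E (4); add E.
Step 3: cheapest edge leaving the tree is D-E (1); add D.
Step 4: cheapest edge leaving the tree is B-D (4); add B.
Step 5: cheapest edge leaving the tree is C-D (11); add C.
Step 6: cheapest edge leaving the tree is C-F (7); add F.
Step 7: cheapest edge leaving the tree is G-H (13); add H.
The 7th edge added is G-H.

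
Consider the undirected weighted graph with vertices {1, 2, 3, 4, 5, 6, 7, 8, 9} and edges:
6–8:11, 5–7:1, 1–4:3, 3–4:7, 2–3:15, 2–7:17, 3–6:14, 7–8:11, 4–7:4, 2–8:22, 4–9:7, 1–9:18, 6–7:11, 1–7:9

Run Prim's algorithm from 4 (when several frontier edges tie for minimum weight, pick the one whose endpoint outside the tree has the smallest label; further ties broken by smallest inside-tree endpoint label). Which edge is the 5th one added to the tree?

Prim's algorithm from 4:
Step 1: frontier [1–4 3, 4–7 4, 3–4 7, 4–9 7] → take 1–4 (3); add 1.
Step 2: frontier [1–7 9, 1–9 18, 4–7 4, 3–4 7, 4–9 7] → take 4–7 (4); add 7.
Step 3: frontier [1–9 18, 3–4 7, 4–9 7, 5–7 1, 6–7 11, 7–8 11, 2–7 17] → take 5–7 (1); add 5.
Step 4: frontier [1–9 18, 3–4 7, 4–9 7, 6–7 11, 7–8 11, 2–7 17] → take 3–4 (7); add 3.
Step 5: frontier [1–9 18, 3–6 14, 2–3 15, 4–9 7, 6–7 11, 7–8 11, 2–7 17] → take 4–9 (7); add 9.
Step 6: frontier [3–6 14, 2–3 15, 6–7 11, 7–8 11, 2–7 17] → take 6–7 (11); add 6.
Step 7: frontier [2–3 15, 6–8 11, 7–8 11, 2–7 17] → take 6–8 (11); add 8.
Step 8: frontier [2–3 15, 2–7 17, 2–8 22] → take 2–3 (15); add 2.
The 5th edge added is 4–9.

4-9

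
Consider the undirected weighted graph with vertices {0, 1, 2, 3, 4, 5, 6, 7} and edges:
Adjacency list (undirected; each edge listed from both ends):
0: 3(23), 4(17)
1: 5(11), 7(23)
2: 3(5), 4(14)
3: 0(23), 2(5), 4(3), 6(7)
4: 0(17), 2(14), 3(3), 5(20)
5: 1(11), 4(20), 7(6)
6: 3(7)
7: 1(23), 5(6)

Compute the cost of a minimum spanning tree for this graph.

Sort edges by weight, then run Kruskal:
3—4 (3): add — endpoints in different components.
2—3 (5): add — endpoints in different components.
5—7 (6): add — endpoints in different components.
3—6 (7): add — endpoints in different components.
1—5 (11): add — endpoints in different components.
2—4 (14): skip — 2 and 4 already connected.
0—4 (17): add — endpoints in different components.
4—5 (20): add — endpoints in different components.
MST edges: 3—4, 2—3, 5—7, 3—6, 1—5, 0—4, 4—5; total weight 3+5+6+7+11+17+20 = 69.

69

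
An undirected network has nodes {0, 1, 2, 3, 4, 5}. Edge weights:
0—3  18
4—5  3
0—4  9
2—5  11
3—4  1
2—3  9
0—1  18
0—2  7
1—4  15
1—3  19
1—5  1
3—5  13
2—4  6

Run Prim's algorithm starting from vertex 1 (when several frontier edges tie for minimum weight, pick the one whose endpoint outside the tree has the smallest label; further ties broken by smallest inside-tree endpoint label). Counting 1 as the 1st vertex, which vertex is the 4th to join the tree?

3

Prim, starting at 1.
Step 1: frontier [1—5 1, 1—4 15, 0—1 18, 1—3 19] → take 1—5 (1); add 5.
Step 2: frontier [1—4 15, 0—1 18, 1—3 19, 4—5 3, 2—5 11, 3—5 13] → take 4—5 (3); add 4.
Step 3: frontier [0—1 18, 1—3 19, 3—4 1, 2—4 6, 0—4 9, 2—5 11, 3—5 13] → take 3—4 (1); add 3.
Step 4: frontier [0—1 18, 2—3 9, 0—3 18, 2—4 6, 0—4 9, 2—5 11] → take 2—4 (6); add 2.
Step 5: frontier [0—1 18, 0—2 7, 0—3 18, 0—4 9] → take 0—2 (7); add 0.
Vertex order: 1, 5, 4, 3, 2, 0. The 4th vertex is 3.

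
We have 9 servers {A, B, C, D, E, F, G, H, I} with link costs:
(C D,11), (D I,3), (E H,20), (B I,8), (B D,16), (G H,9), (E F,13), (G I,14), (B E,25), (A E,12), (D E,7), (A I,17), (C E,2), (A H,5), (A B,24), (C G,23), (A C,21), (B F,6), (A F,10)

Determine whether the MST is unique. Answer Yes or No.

Kruskal's algorithm — process edges by increasing weight (ties by edge label):
C E (2): add — endpoints in different components.
D I (3): add — endpoints in different components.
A H (5): add — endpoints in different components.
B F (6): add — endpoints in different components.
D E (7): add — endpoints in different components.
B I (8): add — endpoints in different components.
G H (9): add — endpoints in different components.
A F (10): add — endpoints in different components.
Every non-tree edge has weight strictly greater than the heaviest edge on the tree path between its endpoints, so the MST is unique.

Yes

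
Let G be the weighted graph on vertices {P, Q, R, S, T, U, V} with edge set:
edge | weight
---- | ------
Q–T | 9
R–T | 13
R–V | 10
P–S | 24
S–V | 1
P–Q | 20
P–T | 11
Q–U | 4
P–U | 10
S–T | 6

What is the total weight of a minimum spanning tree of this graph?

40

Kruskal's algorithm — process edges by increasing weight (ties by edge label):
S–V (1): add. Components now {R} {Q} {T} {P} {S,V} {U}
Q–U (4): add. Components now {R} {Q,U} {T} {P} {S,V}
S–T (6): add. Components now {R} {Q,U} {S,T,V} {P}
Q–T (9): add. Components now {R} {Q,S,T,U,V} {P}
P–U (10): add. Components now {R} {P,Q,S,T,U,V}
R–V (10): add. Components now {P,Q,R,S,T,U,V}
MST edges: S–V, Q–U, S–T, Q–T, P–U, R–V; total weight 1+4+6+9+10+10 = 40.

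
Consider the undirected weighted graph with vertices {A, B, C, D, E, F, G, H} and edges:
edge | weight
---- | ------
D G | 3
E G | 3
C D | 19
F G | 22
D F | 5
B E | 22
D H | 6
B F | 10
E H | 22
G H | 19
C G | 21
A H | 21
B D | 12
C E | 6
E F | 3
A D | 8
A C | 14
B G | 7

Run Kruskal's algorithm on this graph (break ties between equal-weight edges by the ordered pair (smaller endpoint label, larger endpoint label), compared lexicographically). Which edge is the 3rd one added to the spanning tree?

E-G

Sort edges by weight, then run Kruskal:
D G (3): add — endpoints in different components.
E F (3): add — endpoints in different components.
E G (3): add — endpoints in different components.
D F (5): skip — D and F already connected.
C E (6): add — endpoints in different components.
D H (6): add — endpoints in different components.
B G (7): add — endpoints in different components.
A D (8): add — endpoints in different components.
The 3rd edge added is E G.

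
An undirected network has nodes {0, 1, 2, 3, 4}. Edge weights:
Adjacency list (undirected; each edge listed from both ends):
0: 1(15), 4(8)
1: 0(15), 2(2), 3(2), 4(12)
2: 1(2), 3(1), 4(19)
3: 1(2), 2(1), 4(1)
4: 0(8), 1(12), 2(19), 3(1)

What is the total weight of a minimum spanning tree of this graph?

12

Kruskal's algorithm — process edges by increasing weight (ties by edge label):
2 3 (1): add. Components now {0} {1} {2,3} {4}
3 4 (1): add. Components now {0} {1} {2,3,4}
1 2 (2): add. Components now {0} {1,2,3,4}
1 3 (2): skip — 1 and 3 already connected.
0 4 (8): add. Components now {0,1,2,3,4}
MST edges: 2 3, 3 4, 1 2, 0 4; total weight 1+1+2+8 = 12.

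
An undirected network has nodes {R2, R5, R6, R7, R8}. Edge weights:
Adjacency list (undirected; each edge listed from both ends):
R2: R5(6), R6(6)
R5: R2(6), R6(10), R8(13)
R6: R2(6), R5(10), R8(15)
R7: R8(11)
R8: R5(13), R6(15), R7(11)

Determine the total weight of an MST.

36

Prim's algorithm from R5:
Step 1: cheapest edge leaving the tree is R2—R5 (6); add R2.
Step 2: cheapest edge leaving the tree is R2—R6 (6); add R6.
Step 3: cheapest edge leaving the tree is R5—R8 (13); add R8.
Step 4: cheapest edge leaving the tree is R7—R8 (11); add R7.
MST edges: R2—R5, R2—R6, R5—R8, R7—R8; total weight 6+6+13+11 = 36.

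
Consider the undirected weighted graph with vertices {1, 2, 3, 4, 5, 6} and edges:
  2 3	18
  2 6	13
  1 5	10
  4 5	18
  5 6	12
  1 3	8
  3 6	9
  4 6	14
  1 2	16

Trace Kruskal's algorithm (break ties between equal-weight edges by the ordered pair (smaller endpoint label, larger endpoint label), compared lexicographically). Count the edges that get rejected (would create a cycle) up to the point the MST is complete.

Sort edges by weight, then run Kruskal:
1 3 (8): add. Components now {1,3} {2} {4} {5} {6}
3 6 (9): add. Components now {1,3,6} {2} {4} {5}
1 5 (10): add. Components now {1,3,5,6} {2} {4}
5 6 (12): skip — 5 and 6 already connected.
2 6 (13): add. Components now {1,2,3,5,6} {4}
4 6 (14): add. Components now {1,2,3,4,5,6}
Edges rejected before the tree was complete: 1.

1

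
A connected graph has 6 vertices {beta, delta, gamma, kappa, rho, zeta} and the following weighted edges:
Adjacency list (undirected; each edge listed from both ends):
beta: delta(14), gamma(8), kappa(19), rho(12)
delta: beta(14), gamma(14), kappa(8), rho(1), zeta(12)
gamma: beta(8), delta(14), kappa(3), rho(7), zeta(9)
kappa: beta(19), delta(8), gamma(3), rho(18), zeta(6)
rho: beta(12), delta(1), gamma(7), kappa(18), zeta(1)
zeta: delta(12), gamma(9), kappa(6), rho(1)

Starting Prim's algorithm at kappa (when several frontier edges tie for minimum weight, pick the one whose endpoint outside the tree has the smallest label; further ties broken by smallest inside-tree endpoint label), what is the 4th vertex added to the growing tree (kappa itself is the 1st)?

rho

Grow the tree from kappa using Prim:
Step 1: cheapest edge leaving the tree is gamma–kappa (3); add gamma.
Step 2: cheapest edge leaving the tree is kappa–zeta (6); add zeta.
Step 3: cheapest edge leaving the tree is rho–zeta (1); add rho.
Step 4: cheapest edge leaving the tree is delta–rho (1); add delta.
Step 5: cheapest edge leaving the tree is beta–gamma (8); add beta.
Vertex order: kappa, gamma, zeta, rho, delta, beta. The 4th vertex is rho.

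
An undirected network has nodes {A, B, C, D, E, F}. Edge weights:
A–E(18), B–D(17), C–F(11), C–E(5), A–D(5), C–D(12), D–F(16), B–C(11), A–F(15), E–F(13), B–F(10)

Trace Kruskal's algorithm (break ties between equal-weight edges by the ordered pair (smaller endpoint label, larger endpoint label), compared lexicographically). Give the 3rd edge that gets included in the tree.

Sort edges by weight, then run Kruskal:
A–D (5): add. Components now {A,D} {B} {C} {E} {F}
C–E (5): add. Components now {A,D} {B} {C,E} {F}
B–F (10): add. Components now {A,D} {B,F} {C,E}
B–C (11): add. Components now {A,D} {B,C,E,F}
C–F (11): skip — C and F already connected.
C–D (12): add. Components now {A,B,C,D,E,F}
The 3rd edge added is B–F.

B-F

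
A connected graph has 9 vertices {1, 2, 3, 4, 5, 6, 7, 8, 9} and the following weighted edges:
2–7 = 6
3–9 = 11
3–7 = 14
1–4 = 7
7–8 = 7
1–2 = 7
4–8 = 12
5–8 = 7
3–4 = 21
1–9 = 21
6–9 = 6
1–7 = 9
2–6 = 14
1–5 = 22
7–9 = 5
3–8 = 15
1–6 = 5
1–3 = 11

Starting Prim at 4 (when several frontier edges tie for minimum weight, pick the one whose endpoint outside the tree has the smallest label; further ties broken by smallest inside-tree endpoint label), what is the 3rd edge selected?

6-9

Prim, starting at 4.
Step 1: cheapest edge leaving the tree is 1–4 (7); add 1.
Step 2: cheapest edge leaving the tree is 1–6 (5); add 6.
Step 3: cheapest edge leaving the tree is 6–9 (6); add 9.
Step 4: cheapest edge leaving the tree is 7–9 (5); add 7.
Step 5: cheapest edge leaving the tree is 2–7 (6); add 2.
Step 6: cheapest edge leaving the tree is 7–8 (7); add 8.
Step 7: cheapest edge leaving the tree is 5–8 (7); add 5.
Step 8: cheapest edge leaving the tree is 1–3 (11); add 3.
The 3rd edge added is 6–9.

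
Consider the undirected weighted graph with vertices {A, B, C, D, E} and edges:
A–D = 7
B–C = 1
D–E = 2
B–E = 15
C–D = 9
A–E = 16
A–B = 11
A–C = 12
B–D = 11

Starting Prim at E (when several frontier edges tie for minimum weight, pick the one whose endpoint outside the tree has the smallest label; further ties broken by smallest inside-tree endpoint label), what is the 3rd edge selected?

Prim, starting at E.
Step 1: cheapest edge leaving the tree is D–E (2); add D.
Step 2: cheapest edge leaving the tree is A–D (7); add A.
Step 3: cheapest edge leaving the tree is C–D (9); add C.
Step 4: cheapest edge leaving the tree is B–C (1); add B.
The 3rd edge added is C–D.

C-D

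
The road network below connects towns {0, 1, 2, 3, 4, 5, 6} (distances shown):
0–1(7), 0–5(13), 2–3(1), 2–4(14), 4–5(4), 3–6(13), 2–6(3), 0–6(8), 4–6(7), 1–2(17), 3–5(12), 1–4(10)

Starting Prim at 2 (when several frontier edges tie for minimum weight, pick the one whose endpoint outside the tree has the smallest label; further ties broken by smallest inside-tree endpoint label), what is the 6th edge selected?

0-1

Grow the tree from 2 using Prim:
Step 1: cheapest edge leaving the tree is 2–3 (1); add 3.
Step 2: cheapest edge leaving the tree is 2–6 (3); add 6.
Step 3: cheapest edge leaving the tree is 4–6 (7); add 4.
Step 4: cheapest edge leaving the tree is 4–5 (4); add 5.
Step 5: cheapest edge leaving the tree is 0–6 (8); add 0.
Step 6: cheapest edge leaving the tree is 0–1 (7); add 1.
The 6th edge added is 0–1.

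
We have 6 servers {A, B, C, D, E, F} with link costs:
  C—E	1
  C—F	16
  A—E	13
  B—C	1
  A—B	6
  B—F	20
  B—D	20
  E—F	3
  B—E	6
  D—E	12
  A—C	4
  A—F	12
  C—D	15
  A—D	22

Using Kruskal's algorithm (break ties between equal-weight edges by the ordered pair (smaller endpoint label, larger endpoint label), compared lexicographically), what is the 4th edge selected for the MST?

Kruskal: consider edges lightest-first.
B—C (1): add. Components now {A} {B,C} {D} {E} {F}
C—E (1): add. Components now {A} {B,C,E} {D} {F}
E—F (3): add. Components now {A} {B,C,E,F} {D}
A—C (4): add. Components now {A,B,C,E,F} {D}
A—B (6): skip — A and B already connected.
B—E (6): skip — B and E already connected.
A—F (12): skip — A and F already connected.
D—E (12): add. Components now {A,B,C,D,E,F}
The 4th edge added is A—C.

A-C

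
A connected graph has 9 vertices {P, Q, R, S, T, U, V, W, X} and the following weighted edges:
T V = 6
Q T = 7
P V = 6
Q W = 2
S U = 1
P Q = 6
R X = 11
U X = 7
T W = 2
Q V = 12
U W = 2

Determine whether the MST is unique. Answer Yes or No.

No

Kruskal's algorithm — process edges by increasing weight (ties by edge label):
S U (1): add — endpoints in different components.
Q W (2): add — endpoints in different components.
T W (2): add — endpoints in different components.
U W (2): add — endpoints in different components.
P Q (6): add — endpoints in different components.
P V (6): add — endpoints in different components.
T V (6): skip — T and V already connected.
Q T (7): skip — T and Q already connected.
U X (7): add — endpoints in different components.
R X (11): add — endpoints in different components.
Non-tree edge T V has weight 6, equal to the heaviest edge on its tree cycle — swapping gives another MST of the same weight. Not unique.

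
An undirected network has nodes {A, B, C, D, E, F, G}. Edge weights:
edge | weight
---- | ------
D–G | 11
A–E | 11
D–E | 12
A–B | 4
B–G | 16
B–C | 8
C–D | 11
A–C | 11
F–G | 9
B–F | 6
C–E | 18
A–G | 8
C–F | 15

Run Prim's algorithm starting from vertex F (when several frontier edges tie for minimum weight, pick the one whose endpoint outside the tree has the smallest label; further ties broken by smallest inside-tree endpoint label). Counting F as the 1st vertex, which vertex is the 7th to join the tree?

Prim, starting at F.
Step 1: frontier [B–F 6, F–G 9, C–F 15] → take B–F (6); add B.
Step 2: frontier [A–B 4, B–C 8, B–G 16, F–G 9, C–F 15] → take A–B (4); add A.
Step 3: frontier [A–G 8, A–C 11, A–E 11, B–C 8, B–G 16, F–G 9, C–F 15] → take B–C (8); add C.
Step 4: frontier [A–G 8, A–E 11, B–G 16, C–D 11, C–E 18, F–G 9] → take A–G (8); add G.
Step 5: frontier [A–E 11, C–D 11, C–E 18, D–G 11] → take C–D (11); add D.
Step 6: frontier [A–E 11, C–E 18, D–E 12] → take A–E (11); add E.
Vertex order: F, B, A, C, G, D, E. The 7th vertex is E.

E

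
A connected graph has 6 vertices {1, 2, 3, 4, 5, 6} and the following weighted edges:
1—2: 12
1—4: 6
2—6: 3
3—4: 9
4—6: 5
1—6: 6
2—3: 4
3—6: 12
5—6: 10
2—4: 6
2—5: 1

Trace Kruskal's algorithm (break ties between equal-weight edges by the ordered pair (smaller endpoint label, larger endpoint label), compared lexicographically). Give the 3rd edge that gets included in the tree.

Kruskal: consider edges lightest-first.
2—5 (1): add — endpoints in different components.
2—6 (3): add — endpoints in different components.
2—3 (4): add — endpoints in different components.
4—6 (5): add — endpoints in different components.
1—4 (6): add — endpoints in different components.
The 3rd edge added is 2—3.

2-3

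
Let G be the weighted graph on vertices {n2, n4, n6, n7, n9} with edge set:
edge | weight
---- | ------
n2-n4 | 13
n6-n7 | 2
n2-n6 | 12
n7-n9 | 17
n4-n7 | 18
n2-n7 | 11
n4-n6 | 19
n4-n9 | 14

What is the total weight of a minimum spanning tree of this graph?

40

Kruskal's algorithm — process edges by increasing weight (ties by edge label):
n6-n7 (2): add. Components now {n6,n7} {n9} {n4} {n2}
n2-n7 (11): add. Components now {n2,n6,n7} {n9} {n4}
n2-n6 (12): skip — n6 and n2 already connected.
n2-n4 (13): add. Components now {n2,n4,n6,n7} {n9}
n4-n9 (14): add. Components now {n2,n4,n6,n7,n9}
MST edges: n6-n7, n2-n7, n2-n4, n4-n9; total weight 2+11+13+14 = 40.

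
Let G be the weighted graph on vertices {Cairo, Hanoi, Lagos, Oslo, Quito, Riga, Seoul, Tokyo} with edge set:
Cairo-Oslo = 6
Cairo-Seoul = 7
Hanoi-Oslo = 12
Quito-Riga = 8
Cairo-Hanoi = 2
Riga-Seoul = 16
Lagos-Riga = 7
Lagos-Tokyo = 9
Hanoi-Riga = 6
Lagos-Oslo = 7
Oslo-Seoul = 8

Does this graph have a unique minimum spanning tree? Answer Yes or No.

Kruskal's algorithm — process edges by increasing weight (ties by edge label):
Cairo-Hanoi (2): add — endpoints in different components.
Cairo-Oslo (6): add — endpoints in different components.
Hanoi-Riga (6): add — endpoints in different components.
Cairo-Seoul (7): add — endpoints in different components.
Lagos-Oslo (7): add — endpoints in different components.
Lagos-Riga (7): skip — Lagos and Riga already connected.
Oslo-Seoul (8): skip — Oslo and Seoul already connected.
Quito-Riga (8): add — endpoints in different components.
Lagos-Tokyo (9): add — endpoints in different components.
Non-tree edge Lagos-Riga has weight 7, equal to the heaviest edge on its tree cycle — swapping gives another MST of the same weight. Not unique.

No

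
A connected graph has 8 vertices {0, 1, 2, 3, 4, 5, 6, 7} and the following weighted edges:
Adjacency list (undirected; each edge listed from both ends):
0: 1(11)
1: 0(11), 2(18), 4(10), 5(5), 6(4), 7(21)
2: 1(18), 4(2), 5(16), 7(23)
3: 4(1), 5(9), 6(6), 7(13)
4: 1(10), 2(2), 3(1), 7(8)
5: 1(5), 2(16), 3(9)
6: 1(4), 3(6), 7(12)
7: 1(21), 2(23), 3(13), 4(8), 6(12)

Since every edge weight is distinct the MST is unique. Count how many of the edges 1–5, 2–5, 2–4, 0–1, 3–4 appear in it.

4

Kruskal's algorithm — process edges by increasing weight (ties by edge label):
3–4 (1): add — endpoints in different components.
2–4 (2): add — endpoints in different components.
1–6 (4): add — endpoints in different components.
1–5 (5): add — endpoints in different components.
3–6 (6): add — endpoints in different components.
4–7 (8): add — endpoints in different components.
3–5 (9): skip — 3 and 5 already connected.
1–4 (10): skip — 1 and 4 already connected.
0–1 (11): add — endpoints in different components.
MST edge set: {3–4, 2–4, 1–6, 1–5, 3–6, 4–7, 0–1}.
Of the listed edges, {1–5, 2–4, 0–1, 3–4} are in the MST → 4.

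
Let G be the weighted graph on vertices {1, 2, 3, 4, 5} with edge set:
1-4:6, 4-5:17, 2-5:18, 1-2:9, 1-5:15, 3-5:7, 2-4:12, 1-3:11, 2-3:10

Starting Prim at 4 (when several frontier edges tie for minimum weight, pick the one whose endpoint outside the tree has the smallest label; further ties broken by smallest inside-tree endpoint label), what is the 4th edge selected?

Prim's algorithm from 4:
Step 1: cheapest edge leaving the tree is 1-4 (6); add 1.
Step 2: cheapest edge leaving the tree is 1-2 (9); add 2.
Step 3: cheapest edge leaving the tree is 2-3 (10); add 3.
Step 4: cheapest edge leaving the tree is 3-5 (7); add 5.
The 4th edge added is 3-5.

3-5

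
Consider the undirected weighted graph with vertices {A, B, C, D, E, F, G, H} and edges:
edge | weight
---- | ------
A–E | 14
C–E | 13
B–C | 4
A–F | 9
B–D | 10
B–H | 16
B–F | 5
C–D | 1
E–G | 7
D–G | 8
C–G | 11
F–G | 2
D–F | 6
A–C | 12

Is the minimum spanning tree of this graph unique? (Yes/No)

Yes

Kruskal: consider edges lightest-first.
C–D (1): add — endpoints in different components.
F–G (2): add — endpoints in different components.
B–C (4): add — endpoints in different components.
B–F (5): add — endpoints in different components.
D–F (6): skip — D and F already connected.
E–G (7): add — endpoints in different components.
D–G (8): skip — D and G already connected.
A–F (9): add — endpoints in different components.
B–D (10): skip — B and D already connected.
C–G (11): skip — C and G already connected.
A–C (12): skip — A and C already connected.
C–E (13): skip — C and E already connected.
A–E (14): skip — A and E already connected.
B–H (16): add — endpoints in different components.
Every non-tree edge has weight strictly greater than the heaviest edge on the tree path between its endpoints, so the MST is unique.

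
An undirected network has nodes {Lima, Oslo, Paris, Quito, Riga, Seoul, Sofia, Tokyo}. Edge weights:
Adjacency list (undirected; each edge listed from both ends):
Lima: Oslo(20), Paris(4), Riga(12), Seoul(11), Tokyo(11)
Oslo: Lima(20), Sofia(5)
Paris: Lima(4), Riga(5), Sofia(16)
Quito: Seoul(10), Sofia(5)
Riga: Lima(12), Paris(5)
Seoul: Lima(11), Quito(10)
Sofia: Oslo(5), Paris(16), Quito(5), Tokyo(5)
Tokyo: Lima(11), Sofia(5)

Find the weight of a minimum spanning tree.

Kruskal: consider edges lightest-first.
Lima—Paris (4): add — endpoints in different components.
Oslo—Sofia (5): add — endpoints in different components.
Paris—Riga (5): add — endpoints in different components.
Quito—Sofia (5): add — endpoints in different components.
Sofia—Tokyo (5): add — endpoints in different components.
Quito—Seoul (10): add — endpoints in different components.
Lima—Seoul (11): add — endpoints in different components.
MST edges: Lima—Paris, Oslo—Sofia, Paris—Riga, Quito—Sofia, Sofia—Tokyo, Quito—Seoul, Lima—Seoul; total weight 4+5+5+5+5+10+11 = 45.

45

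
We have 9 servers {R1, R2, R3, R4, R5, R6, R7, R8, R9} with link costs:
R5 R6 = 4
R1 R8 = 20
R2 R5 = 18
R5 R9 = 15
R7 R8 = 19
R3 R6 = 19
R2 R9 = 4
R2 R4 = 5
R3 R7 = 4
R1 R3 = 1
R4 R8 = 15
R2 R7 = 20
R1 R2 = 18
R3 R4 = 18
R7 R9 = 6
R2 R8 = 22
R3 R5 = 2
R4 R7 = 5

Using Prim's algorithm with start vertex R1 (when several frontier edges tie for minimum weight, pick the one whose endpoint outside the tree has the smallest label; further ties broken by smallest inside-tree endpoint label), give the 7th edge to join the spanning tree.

R2-R9

Prim's algorithm from R1:
Step 1: cheapest edge leaving the tree is R1 R3 (1); add R3.
Step 2: cheapest edge leaving the tree is R3 R5 (2); add R5.
Step 3: cheapest edge leaving the tree is R5 R6 (4); add R6.
Step 4: cheapest edge leaving the tree is R3 R7 (4); add R7.
Step 5: cheapest edge leaving the tree is R4 R7 (5); add R4.
Step 6: cheapest edge leaving the tree is R2 R4 (5); add R2.
Step 7: cheapest edge leaving the tree is R2 R9 (4); add R9.
Step 8: cheapest edge leaving the tree is R4 R8 (15); add R8.
The 7th edge added is R2 R9.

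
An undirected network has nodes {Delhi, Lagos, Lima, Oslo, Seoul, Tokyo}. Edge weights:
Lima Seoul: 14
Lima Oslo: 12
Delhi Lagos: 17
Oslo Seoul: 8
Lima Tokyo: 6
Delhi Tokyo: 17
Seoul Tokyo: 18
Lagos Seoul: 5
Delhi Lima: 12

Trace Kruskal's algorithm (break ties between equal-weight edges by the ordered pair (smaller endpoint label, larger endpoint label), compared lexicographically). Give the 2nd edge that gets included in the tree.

Kruskal's algorithm — process edges by increasing weight (ties by edge label):
Lagos Seoul (5): add — endpoints in different components.
Lima Tokyo (6): add — endpoints in different components.
Oslo Seoul (8): add — endpoints in different components.
Delhi Lima (12): add — endpoints in different components.
Lima Oslo (12): add — endpoints in different components.
The 2nd edge added is Lima Tokyo.

Lima-Tokyo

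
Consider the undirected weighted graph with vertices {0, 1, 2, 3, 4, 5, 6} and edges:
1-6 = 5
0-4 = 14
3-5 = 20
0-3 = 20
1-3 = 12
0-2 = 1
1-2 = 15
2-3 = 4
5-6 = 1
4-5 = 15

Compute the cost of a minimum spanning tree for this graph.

Sort edges by weight, then run Kruskal:
0-2 (1): add. Components now {0,2} {1} {3} {4} {5} {6}
5-6 (1): add. Components now {0,2} {1} {3} {4} {5,6}
2-3 (4): add. Components now {0,2,3} {1} {4} {5,6}
1-6 (5): add. Components now {0,2,3} {1,5,6} {4}
1-3 (12): add. Components now {0,1,2,3,5,6} {4}
0-4 (14): add. Components now {0,1,2,3,4,5,6}
MST edges: 0-2, 5-6, 2-3, 1-6, 1-3, 0-4; total weight 1+1+4+5+12+14 = 37.

37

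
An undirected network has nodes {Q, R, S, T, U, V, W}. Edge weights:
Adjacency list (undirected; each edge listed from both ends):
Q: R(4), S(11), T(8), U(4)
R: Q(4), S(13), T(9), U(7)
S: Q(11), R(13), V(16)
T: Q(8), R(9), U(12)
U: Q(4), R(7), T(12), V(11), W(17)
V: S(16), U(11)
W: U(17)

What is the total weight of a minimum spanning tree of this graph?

55

Kruskal: consider edges lightest-first.
Q-R (4): add — endpoints in different components.
Q-U (4): add — endpoints in different components.
R-U (7): skip — U and R already connected.
Q-T (8): add — endpoints in different components.
R-T (9): skip — R and T already connected.
Q-S (11): add — endpoints in different components.
U-V (11): add — endpoints in different components.
T-U (12): skip — U and T already connected.
R-S (13): skip — S and R already connected.
S-V (16): skip — S and V already connected.
U-W (17): add — endpoints in different components.
MST edges: Q-R, Q-U, Q-T, Q-S, U-V, U-W; total weight 4+4+8+11+11+17 = 55.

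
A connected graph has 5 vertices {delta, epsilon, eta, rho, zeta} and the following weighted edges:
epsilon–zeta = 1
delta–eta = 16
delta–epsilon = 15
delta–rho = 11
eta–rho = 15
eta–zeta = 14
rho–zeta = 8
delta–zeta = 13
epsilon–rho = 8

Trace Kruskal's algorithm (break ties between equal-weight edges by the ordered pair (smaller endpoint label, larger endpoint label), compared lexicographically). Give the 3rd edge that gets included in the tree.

Kruskal's algorithm — process edges by increasing weight (ties by edge label):
epsilon–zeta (1): add. Components now {rho} {eta} {epsilon,zeta} {delta}
epsilon–rho (8): add. Components now {epsilon,rho,zeta} {eta} {delta}
rho–zeta (8): skip — rho and zeta already connected.
delta–rho (11): add. Components now {delta,epsilon,rho,zeta} {eta}
delta–zeta (13): skip — delta and zeta already connected.
eta–zeta (14): add. Components now {delta,epsilon,eta,rho,zeta}
The 3rd edge added is delta–rho.

delta-rho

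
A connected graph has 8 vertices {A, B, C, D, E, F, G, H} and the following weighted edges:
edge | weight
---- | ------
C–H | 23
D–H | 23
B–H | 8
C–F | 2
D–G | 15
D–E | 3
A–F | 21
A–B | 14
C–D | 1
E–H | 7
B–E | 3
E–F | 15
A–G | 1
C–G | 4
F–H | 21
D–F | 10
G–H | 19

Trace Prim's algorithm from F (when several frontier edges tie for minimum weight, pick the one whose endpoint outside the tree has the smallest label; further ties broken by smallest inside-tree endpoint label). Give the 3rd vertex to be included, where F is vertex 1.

D

Grow the tree from F using Prim:
Step 1: cheapest edge leaving the tree is C–F (2); add C.
Step 2: cheapest edge leaving the tree is C–D (1); add D.
Step 3: cheapest edge leaving the tree is D–E (3); add E.
Step 4: cheapest edge leaving the tree is B–E (3); add B.
Step 5: cheapest edge leaving the tree is C–G (4); add G.
Step 6: cheapest edge leaving the tree is A–G (1); add A.
Step 7: cheapest edge leaving the tree is E–H (7); add H.
Vertex order: F, C, D, E, B, G, A, H. The 3rd vertex is D.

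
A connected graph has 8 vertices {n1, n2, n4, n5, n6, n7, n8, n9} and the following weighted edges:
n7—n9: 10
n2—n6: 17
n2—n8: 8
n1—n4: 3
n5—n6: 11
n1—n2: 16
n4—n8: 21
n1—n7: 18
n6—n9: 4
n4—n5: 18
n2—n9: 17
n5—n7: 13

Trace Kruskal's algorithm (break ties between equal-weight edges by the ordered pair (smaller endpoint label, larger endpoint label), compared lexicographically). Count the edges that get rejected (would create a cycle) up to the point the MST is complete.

1

Sort edges by weight, then run Kruskal:
n1—n4 (3): add — endpoints in different components.
n6—n9 (4): add — endpoints in different components.
n2—n8 (8): add — endpoints in different components.
n7—n9 (10): add — endpoints in different components.
n5—n6 (11): add — endpoints in different components.
n5—n7 (13): skip — n5 and n7 already connected.
n1—n2 (16): add — endpoints in different components.
n2—n6 (17): add — endpoints in different components.
Edges rejected before the tree was complete: 1.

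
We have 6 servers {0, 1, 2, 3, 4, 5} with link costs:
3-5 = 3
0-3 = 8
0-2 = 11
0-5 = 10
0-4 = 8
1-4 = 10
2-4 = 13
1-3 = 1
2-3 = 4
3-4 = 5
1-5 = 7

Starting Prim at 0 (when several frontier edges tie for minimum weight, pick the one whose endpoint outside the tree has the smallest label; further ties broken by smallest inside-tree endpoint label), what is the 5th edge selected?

Grow the tree from 0 using Prim:
Step 1: frontier [0-3 8, 0-4 8, 0-5 10, 0-2 11] → take 0-3 (8); add 3.
Step 2: frontier [0-4 8, 0-5 10, 0-2 11, 1-3 1, 3-5 3, 2-3 4, 3-4 5] → take 1-3 (1); add 1.
Step 3: frontier [0-4 8, 0-5 10, 0-2 11, 1-5 7, 1-4 10, 3-5 3, 2-3 4, 3-4 5] → take 3-5 (3); add 5.
Step 4: frontier [0-4 8, 0-2 11, 1-4 10, 2-3 4, 3-4 5] → take 2-3 (4); add 2.
Step 5: frontier [0-4 8, 1-4 10, 2-4 13, 3-4 5] → take 3-4 (5); add 4.
The 5th edge added is 3-4.

3-4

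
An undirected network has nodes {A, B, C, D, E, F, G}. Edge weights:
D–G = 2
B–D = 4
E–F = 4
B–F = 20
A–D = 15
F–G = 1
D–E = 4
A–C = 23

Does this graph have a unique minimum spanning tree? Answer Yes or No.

No

Kruskal: consider edges lightest-first.
F–G (1): add — endpoints in different components.
D–G (2): add — endpoints in different components.
B–D (4): add — endpoints in different components.
D–E (4): add — endpoints in different components.
E–F (4): skip — E and F already connected.
A–D (15): add — endpoints in different components.
B–F (20): skip — B and F already connected.
A–C (23): add — endpoints in different components.
Non-tree edge E–F has weight 4, equal to the heaviest edge on its tree cycle — swapping gives another MST of the same weight. Not unique.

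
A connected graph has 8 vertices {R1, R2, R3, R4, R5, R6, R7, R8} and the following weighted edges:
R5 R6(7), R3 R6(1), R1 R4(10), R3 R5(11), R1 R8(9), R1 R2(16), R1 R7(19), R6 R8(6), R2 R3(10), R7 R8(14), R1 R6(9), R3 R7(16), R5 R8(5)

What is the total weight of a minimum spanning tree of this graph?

Kruskal: consider edges lightest-first.
R3 R6 (1): add — endpoints in different components.
R5 R8 (5): add — endpoints in different components.
R6 R8 (6): add — endpoints in different components.
R5 R6 (7): skip — R6 and R5 already connected.
R1 R6 (9): add — endpoints in different components.
R1 R8 (9): skip — R8 and R1 already connected.
R1 R4 (10): add — endpoints in different components.
R2 R3 (10): add — endpoints in different components.
R3 R5 (11): skip — R3 and R5 already connected.
R7 R8 (14): add — endpoints in different components.
MST edges: R3 R6, R5 R8, R6 R8, R1 R6, R1 R4, R2 R3, R7 R8; total weight 1+5+6+9+10+10+14 = 55.

55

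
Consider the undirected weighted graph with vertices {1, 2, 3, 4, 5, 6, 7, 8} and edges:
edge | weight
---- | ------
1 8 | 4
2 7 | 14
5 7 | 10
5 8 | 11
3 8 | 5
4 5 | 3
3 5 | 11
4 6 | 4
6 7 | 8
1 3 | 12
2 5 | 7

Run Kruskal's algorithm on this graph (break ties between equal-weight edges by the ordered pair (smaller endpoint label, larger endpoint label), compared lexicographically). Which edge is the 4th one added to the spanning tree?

Kruskal: consider edges lightest-first.
4 5 (3): add — endpoints in different components.
1 8 (4): add — endpoints in different components.
4 6 (4): add — endpoints in different components.
3 8 (5): add — endpoints in different components.
2 5 (7): add — endpoints in different components.
6 7 (8): add — endpoints in different components.
5 7 (10): skip — 5 and 7 already connected.
3 5 (11): add — endpoints in different components.
The 4th edge added is 3 8.

3-8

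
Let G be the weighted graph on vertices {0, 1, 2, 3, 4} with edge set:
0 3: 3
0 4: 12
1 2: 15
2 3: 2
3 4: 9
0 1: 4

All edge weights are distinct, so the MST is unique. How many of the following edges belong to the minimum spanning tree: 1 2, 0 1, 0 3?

Kruskal: consider edges lightest-first.
2 3 (2): add. Components now {0} {1} {2,3} {4}
0 3 (3): add. Components now {0,2,3} {1} {4}
0 1 (4): add. Components now {0,1,2,3} {4}
3 4 (9): add. Components now {0,1,2,3,4}
MST edge set: {2 3, 0 3, 0 1, 3 4}.
Of the listed edges, {0 1, 0 3} are in the MST → 2.

2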